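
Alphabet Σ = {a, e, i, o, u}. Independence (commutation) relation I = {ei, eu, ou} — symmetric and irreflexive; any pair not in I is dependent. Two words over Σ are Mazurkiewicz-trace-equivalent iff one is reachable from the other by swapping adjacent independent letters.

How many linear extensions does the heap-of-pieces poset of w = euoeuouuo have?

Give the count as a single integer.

126

drop 0:e onto floor
drop 1:u onto floor
drop 2:o onto {0:e}
drop 3:e onto {2:o}
drop 4:u onto {1:u}
drop 5:o onto {3:e}
drop 6:u onto {4:u}
drop 7:u onto {6:u}
drop 8:o onto {5:o}
ground layer = {0:e, 1:u}
drop-orders for the pieces not yet dropped (sum over which currently-grounded one goes next):
  1 to go: {7} 1  {8} 1
  2 to go: {5,8} 1  {6,7} 1  {7,8} 2
  3 to go: {3,5,8} 1  {4,6,7} 1  {5,7,8} 3  {6,7,8} 3
  4 to go: {1,4,6,7} 1  {2,3,5,8} 1  {3,5,7,8} 4  {4,6,7,8} 4  {5,6,7,8} 6
  5 to go: {0,2,3,5,8} 1  {1,4,6,7,8} 5  {2,3,5,7,8} 5  {3,5,6,7,8} 10  {4,5,6,7,8} 10
  6 to go: {0,2,3,5,7,8} 6  {1,4,5,6,7,8} 15  {2,3,5,6,7,8} 15  {3,4,5,6,7,8} 20
  7 to go: {0,2,3,5,6,7,8} 21  {1,3,4,5,6,7,8} 35  {2,3,4,5,6,7,8} 35
  if 0:e drops first: 70 orders
  if 1:u drops first: 56 orders
heap linearizations: 126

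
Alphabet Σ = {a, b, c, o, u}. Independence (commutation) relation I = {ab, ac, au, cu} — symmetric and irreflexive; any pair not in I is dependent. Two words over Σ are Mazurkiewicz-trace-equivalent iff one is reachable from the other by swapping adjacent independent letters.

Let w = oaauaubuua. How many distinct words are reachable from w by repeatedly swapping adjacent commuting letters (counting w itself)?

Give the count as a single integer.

126

0(o) covers ∅
1(a) covers 0:o
2(a) covers 1:a
3(u) covers 0:o
4(a) covers 2:a
5(u) covers 3:u
6(b) covers 5:u
7(u) covers 6:b
8(u) covers 7:u
9(a) covers 4:a
floor of heap: 0:o
completions by unplaced set U, small U first (add the entries for U minus each lowest piece of U):
  |U|=1: {8}:1  {9}:1
  |U|=2: {4,9}:1  {7,8}:1  {8,9}:2
  |U|=3: {2,4,9}:1  {4,8,9}:3  {6,7,8}:1  {7,8,9}:3
  |U|=4: {1,2,4,9}:1  {2,4,8,9}:4  {4,7,8,9}:6  {5,6,7,8}:1  {6,7,8,9}:4
  |U|=5: {1,2,4,8,9}:5  {2,4,7,8,9}:10  {3,5,6,7,8}:1  {4,6,7,8,9}:10  {5,6,7,8,9}:5
  |U|=6: {1,2,4,7,8,9}:15  {2,4,6,7,8,9}:20  {3,5,6,7,8,9}:6  {4,5,6,7,8,9}:15
  |U|=7: {1,2,4,6,7,8,9}:35  {2,4,5,6,7,8,9}:35  {3,4,5,6,7,8,9}:21
  |U|=8: {1,2,4,5,6,7,8,9}:70  {2,3,4,5,6,7,8,9}:56
  start at 0(o): 126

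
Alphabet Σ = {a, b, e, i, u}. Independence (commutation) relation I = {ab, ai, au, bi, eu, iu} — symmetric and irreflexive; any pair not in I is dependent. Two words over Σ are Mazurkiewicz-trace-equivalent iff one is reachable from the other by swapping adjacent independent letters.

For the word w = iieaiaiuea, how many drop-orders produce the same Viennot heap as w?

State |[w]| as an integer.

drop 0:i onto floor
drop 1:i onto {0:i}
drop 2:e onto {1:i}
drop 3:a onto {2:e}
drop 4:i onto {2:e}
drop 5:a onto {3:a}
drop 6:i onto {4:i}
drop 7:u onto floor
drop 8:e onto {5:a, 6:i}
drop 9:a onto {8:e}
ground layer = {0:i, 7:u}
drop-orders for the pieces not yet dropped (sum over which currently-grounded one goes next):
  1 to go: {7} 1  {9} 1
  2 to go: {7,9} 2  {8,9} 1
  3 to go: {5,8,9} 1  {6,8,9} 1  {7,8,9} 3
  4 to go: {3,5,8,9} 1  {4,6,8,9} 1  {5,6,8,9} 2  {5,7,8,9} 4  {6,7,8,9} 4
  5 to go: {3,5,6,8,9} 3  {3,5,7,8,9} 5  {4,5,6,8,9} 3  {4,6,7,8,9} 5  {5,6,7,8,9} 10
  6 to go: {3,4,5,6,8,9} 6  {3,5,6,7,8,9} 18  {4,5,6,7,8,9} 18
  7 to go: {2,3,4,5,6,8,9} 6  {3,4,5,6,7,8,9} 42
  8 to go: {1,2,3,4,5,6,8,9} 6  {2,3,4,5,6,7,8,9} 48
  if 0:i drops first: 54 orders
  if 7:u drops first: 6 orders
heap linearizations: 60

60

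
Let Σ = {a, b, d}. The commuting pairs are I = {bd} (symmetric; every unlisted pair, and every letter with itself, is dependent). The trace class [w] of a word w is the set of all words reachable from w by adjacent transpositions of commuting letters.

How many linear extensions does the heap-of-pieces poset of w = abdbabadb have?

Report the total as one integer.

piece 0:a — minimal
piece 1:b rests on {0:a}
piece 2:d rests on {0:a}
piece 3:b rests on {1:b}
piece 4:a rests on {2:d, 3:b}
piece 5:b rests on {4:a}
piece 6:a rests on {5:b}
piece 7:d rests on {6:a}
piece 8:b rests on {6:a}
minimal pieces: {0:a}
ways to finish when only these pieces remain (= sum over removing one remaining piece with nothing left below it):
  1 left: {7}→1  {8}→1
  2 left: {7,8}→2
  3 left: {6,7,8}→2
  4 left: {5,6,7,8}→2
  5 left: {4,5,6,7,8}→2
  6 left: {2,4,5,6,7,8}→2  {3,4,5,6,7,8}→2
  7 left: {1,3,4,5,6,7,8}→2  {2,3,4,5,6,7,8}→4
  placing 0:a first → 6 extensions

6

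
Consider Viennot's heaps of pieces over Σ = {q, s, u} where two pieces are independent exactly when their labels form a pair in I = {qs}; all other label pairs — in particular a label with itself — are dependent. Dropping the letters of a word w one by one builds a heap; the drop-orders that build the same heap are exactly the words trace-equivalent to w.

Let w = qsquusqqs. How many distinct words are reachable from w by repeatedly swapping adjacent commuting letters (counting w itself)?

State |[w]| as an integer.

18

#0=q has no predecessor
#1=s has no predecessor
#2=q depends on [0:q]
#3=u depends on [1:s, 2:q]
#4=u depends on [3:u]
#5=s depends on [4:u]
#6=q depends on [4:u]
#7=q depends on [6:q]
#8=s depends on [5:s]
sources: [0:q, 1:s]
N(rest) = Σ N(rest − s) over sources s of rest; N(one piece) = 1:
  size 1 → [7]=1  [8]=1
  size 2 → [5,8]=1  [6,7]=1  [7,8]=2
  size 3 → [5,7,8]=3  [6,7,8]=3
  size 4 → [5,6,7,8]=6
  size 5 → [4,5,6,7,8]=6
  size 6 → [3,4,5,6,7,8]=6
  size 7 → [1,3,4,5,6,7,8]=6  [2,3,4,5,6,7,8]=6
  first=0(q) contributes 12
  first=1(s) contributes 6
|[w]| = 18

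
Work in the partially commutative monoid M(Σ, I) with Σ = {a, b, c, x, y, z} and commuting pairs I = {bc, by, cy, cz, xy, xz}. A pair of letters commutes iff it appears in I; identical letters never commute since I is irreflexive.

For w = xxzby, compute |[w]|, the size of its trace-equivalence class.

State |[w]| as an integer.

0(x) covers ∅
1(x) covers 0:x
2(z) covers ∅
3(b) covers 1:x, 2:z
4(y) covers 2:z
floor of heap: 0:x, 2:z
completions by unplaced set U, small U first (add the entries for U minus each lowest piece of U):
  |U|=1: {3}:1  {4}:1
  |U|=2: {1,3}:1  {3,4}:2
  |U|=3: {0,1,3}:1  {1,3,4}:3  {2,3,4}:2
  start at 0(x): 5
  start at 2(z): 4
sum over floor = 9

9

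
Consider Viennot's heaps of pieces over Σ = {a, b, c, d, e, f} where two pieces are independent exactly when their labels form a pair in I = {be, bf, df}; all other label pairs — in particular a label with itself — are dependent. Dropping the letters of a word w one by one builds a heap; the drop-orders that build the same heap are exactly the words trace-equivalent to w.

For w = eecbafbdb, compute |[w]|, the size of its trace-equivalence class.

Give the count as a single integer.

0(e) covers ∅
1(e) covers 0:e
2(c) covers 1:e
3(b) covers 2:c
4(a) covers 3:b
5(f) covers 4:a
6(b) covers 4:a
7(d) covers 6:b
8(b) covers 7:d
floor of heap: 0:e
completions by unplaced set U, small U first (add the entries for U minus each lowest piece of U):
  |U|=1: {5}:1  {8}:1
  |U|=2: {5,8}:2  {7,8}:1
  |U|=3: {5,7,8}:3  {6,7,8}:1
  |U|=4: {5,6,7,8}:4
  |U|=5: {4,5,6,7,8}:4
  |U|=6: {3,4,5,6,7,8}:4
  |U|=7: {2,3,4,5,6,7,8}:4
  start at 0(e): 4

4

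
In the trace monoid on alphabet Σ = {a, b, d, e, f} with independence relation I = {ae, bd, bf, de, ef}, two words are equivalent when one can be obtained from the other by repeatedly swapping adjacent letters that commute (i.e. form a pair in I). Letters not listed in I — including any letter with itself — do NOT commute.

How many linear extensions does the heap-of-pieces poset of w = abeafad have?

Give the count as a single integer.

5

0(a) covers ∅
1(b) covers 0:a
2(e) covers 1:b
3(a) covers 1:b
4(f) covers 3:a
5(a) covers 4:f
6(d) covers 5:a
floor of heap: 0:a
completions by unplaced set U, small U first (add the entries for U minus each lowest piece of U):
  |U|=1: {2}:1  {6}:1
  |U|=2: {2,6}:2  {5,6}:1
  |U|=3: {2,5,6}:3  {4,5,6}:1
  |U|=4: {2,4,5,6}:4  {3,4,5,6}:1
  |U|=5: {2,3,4,5,6}:5
  start at 0(a): 5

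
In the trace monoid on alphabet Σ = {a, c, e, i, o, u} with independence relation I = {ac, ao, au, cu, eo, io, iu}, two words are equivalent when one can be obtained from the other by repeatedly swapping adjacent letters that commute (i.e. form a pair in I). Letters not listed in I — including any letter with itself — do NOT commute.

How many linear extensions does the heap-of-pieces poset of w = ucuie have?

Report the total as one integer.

6

piece 0:u — minimal
piece 1:c — minimal
piece 2:u rests on {0:u}
piece 3:i rests on {1:c}
piece 4:e rests on {2:u, 3:i}
minimal pieces: {0:u, 1:c}
ways to finish when only these pieces remain (= sum over removing one remaining piece with nothing left below it):
  1 left: {4}→1
  2 left: {2,4}→1  {3,4}→1
  3 left: {0,2,4}→1  {1,3,4}→1  {2,3,4}→2
  placing 0:u first → 3 extensions
  placing 1:c first → 3 extensions
total linear extensions = 6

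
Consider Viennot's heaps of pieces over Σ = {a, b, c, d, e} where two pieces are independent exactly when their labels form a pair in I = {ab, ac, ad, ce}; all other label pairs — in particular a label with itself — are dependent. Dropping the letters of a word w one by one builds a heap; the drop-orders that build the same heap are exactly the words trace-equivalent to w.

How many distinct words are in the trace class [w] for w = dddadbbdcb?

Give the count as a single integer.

0(d) covers ∅
1(d) covers 0:d
2(d) covers 1:d
3(a) covers ∅
4(d) covers 2:d
5(b) covers 4:d
6(b) covers 5:b
7(d) covers 6:b
8(c) covers 7:d
9(b) covers 8:c
floor of heap: 0:d, 3:a
completions by unplaced set U, small U first (add the entries for U minus each lowest piece of U):
  |U|=1: {3}:1  {9}:1
  |U|=2: {3,9}:2  {8,9}:1
  |U|=3: {3,8,9}:3  {7,8,9}:1
  |U|=4: {3,7,8,9}:4  {6,7,8,9}:1
  |U|=5: {3,6,7,8,9}:5  {5,6,7,8,9}:1
  |U|=6: {3,5,6,7,8,9}:6  {4,5,6,7,8,9}:1
  |U|=7: {2,4,5,6,7,8,9}:1  {3,4,5,6,7,8,9}:7
  |U|=8: {1,2,4,5,6,7,8,9}:1  {2,3,4,5,6,7,8,9}:8
  start at 0(d): 9
  start at 3(a): 1
sum over floor = 10

10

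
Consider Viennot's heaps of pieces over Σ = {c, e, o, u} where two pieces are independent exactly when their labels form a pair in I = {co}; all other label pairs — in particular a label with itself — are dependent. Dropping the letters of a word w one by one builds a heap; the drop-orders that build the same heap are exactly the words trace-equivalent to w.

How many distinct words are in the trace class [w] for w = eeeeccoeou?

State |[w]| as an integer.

3

drop 0:e onto floor
drop 1:e onto {0:e}
drop 2:e onto {1:e}
drop 3:e onto {2:e}
drop 4:c onto {3:e}
drop 5:c onto {4:c}
drop 6:o onto {3:e}
drop 7:e onto {5:c, 6:o}
drop 8:o onto {7:e}
drop 9:u onto {8:o}
ground layer = {0:e}
drop-orders for the pieces not yet dropped (sum over which currently-grounded one goes next):
  1 to go: {9} 1
  2 to go: {8,9} 1
  3 to go: {7,8,9} 1
  4 to go: {5,7,8,9} 1  {6,7,8,9} 1
  5 to go: {4,5,7,8,9} 1  {5,6,7,8,9} 2
  6 to go: {4,5,6,7,8,9} 3
  7 to go: {3,4,5,6,7,8,9} 3
  8 to go: {2,3,4,5,6,7,8,9} 3
  if 0:e drops first: 3 orders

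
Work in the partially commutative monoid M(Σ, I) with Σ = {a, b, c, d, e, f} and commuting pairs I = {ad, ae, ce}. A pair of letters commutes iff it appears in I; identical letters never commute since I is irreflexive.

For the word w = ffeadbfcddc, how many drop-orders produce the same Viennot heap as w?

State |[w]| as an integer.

3

piece 0:f — minimal
piece 1:f rests on {0:f}
piece 2:e rests on {1:f}
piece 3:a rests on {1:f}
piece 4:d rests on {2:e}
piece 5:b rests on {3:a, 4:d}
piece 6:f rests on {5:b}
piece 7:c rests on {6:f}
piece 8:d rests on {7:c}
piece 9:d rests on {8:d}
piece 10:c rests on {9:d}
minimal pieces: {0:f}
ways to finish when only these pieces remain (= sum over removing one remaining piece with nothing left below it):
  1 left: {10}→1
  2 left: {9,10}→1
  3 left: {8,9,10}→1
  4 left: {7,8,9,10}→1
  5 left: {6,7,8,9,10}→1
  6 left: {5,6,7,8,9,10}→1
  7 left: {3,5,6,7,8,9,10}→1  {4,5,6,7,8,9,10}→1
  8 left: {2,4,5,6,7,8,9,10}→1  {3,4,5,6,7,8,9,10}→2
  9 left: {2,3,4,5,6,7,8,9,10}→3
  placing 0:f first → 3 extensions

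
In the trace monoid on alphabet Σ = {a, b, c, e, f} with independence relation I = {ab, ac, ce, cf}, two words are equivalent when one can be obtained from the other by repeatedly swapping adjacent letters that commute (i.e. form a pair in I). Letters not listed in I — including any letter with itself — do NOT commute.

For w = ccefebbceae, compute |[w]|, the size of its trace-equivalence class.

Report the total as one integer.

40

drop 0:c onto floor
drop 1:c onto {0:c}
drop 2:e onto floor
drop 3:f onto {2:e}
drop 4:e onto {3:f}
drop 5:b onto {1:c, 4:e}
drop 6:b onto {5:b}
drop 7:c onto {6:b}
drop 8:e onto {6:b}
drop 9:a onto {8:e}
drop 10:e onto {9:a}
ground layer = {0:c, 2:e}
drop-orders for the pieces not yet dropped (sum over which currently-grounded one goes next):
  1 to go: {7} 1  {10} 1
  2 to go: {7,10} 2  {9,10} 1
  3 to go: {7,9,10} 3  {8,9,10} 1
  4 to go: {7,8,9,10} 4
  5 to go: {6,7,8,9,10} 4
  6 to go: {5,6,7,8,9,10} 4
  7 to go: {1,5,6,7,8,9,10} 4  {4,5,6,7,8,9,10} 4
  8 to go: {0,1,5,6,7,8,9,10} 4  {1,4,5,6,7,8,9,10} 8  {3,4,5,6,7,8,9,10} 4
  9 to go: {0,1,4,5,6,7,8,9,10} 12  {1,3,4,5,6,7,8,9,10} 12  {2,3,4,5,6,7,8,9,10} 4
  if 0:c drops first: 16 orders
  if 2:e drops first: 24 orders
heap linearizations: 40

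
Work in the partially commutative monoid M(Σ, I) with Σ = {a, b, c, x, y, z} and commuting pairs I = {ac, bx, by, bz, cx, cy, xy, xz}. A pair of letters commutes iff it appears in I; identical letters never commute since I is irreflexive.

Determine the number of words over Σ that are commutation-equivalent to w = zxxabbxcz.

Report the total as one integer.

15

piece 0:z — minimal
piece 1:x — minimal
piece 2:x rests on {1:x}
piece 3:a rests on {0:z, 2:x}
piece 4:b rests on {3:a}
piece 5:b rests on {4:b}
piece 6:x rests on {3:a}
piece 7:c rests on {5:b}
piece 8:z rests on {7:c}
minimal pieces: {0:z, 1:x}
ways to finish when only these pieces remain (= sum over removing one remaining piece with nothing left below it):
  1 left: {6}→1  {8}→1
  2 left: {6,8}→2  {7,8}→1
  3 left: {5,7,8}→1  {6,7,8}→3
  4 left: {4,5,7,8}→1  {5,6,7,8}→4
  5 left: {4,5,6,7,8}→5
  6 left: {3,4,5,6,7,8}→5
  7 left: {0,3,4,5,6,7,8}→5  {2,3,4,5,6,7,8}→5
  placing 0:z first → 5 extensions
  placing 1:x first → 10 extensions
total linear extensions = 15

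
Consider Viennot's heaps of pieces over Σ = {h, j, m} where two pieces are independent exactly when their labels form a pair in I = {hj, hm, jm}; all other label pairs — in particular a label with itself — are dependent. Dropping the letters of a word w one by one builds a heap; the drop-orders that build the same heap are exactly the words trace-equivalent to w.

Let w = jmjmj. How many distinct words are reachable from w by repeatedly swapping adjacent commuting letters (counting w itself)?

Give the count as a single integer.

0(j) covers ∅
1(m) covers ∅
2(j) covers 0:j
3(m) covers 1:m
4(j) covers 2:j
floor of heap: 0:j, 1:m
completions by unplaced set U, small U first (add the entries for U minus each lowest piece of U):
  |U|=1: {3}:1  {4}:1
  |U|=2: {1,3}:1  {2,4}:1  {3,4}:2
  |U|=3: {0,2,4}:1  {1,3,4}:3  {2,3,4}:3
  start at 0(j): 6
  start at 1(m): 4
sum over floor = 10

10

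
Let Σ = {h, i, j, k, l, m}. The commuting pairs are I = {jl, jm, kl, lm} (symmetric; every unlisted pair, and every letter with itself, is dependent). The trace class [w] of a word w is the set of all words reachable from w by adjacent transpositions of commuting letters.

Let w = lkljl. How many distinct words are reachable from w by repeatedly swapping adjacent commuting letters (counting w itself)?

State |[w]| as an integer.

10

drop 0:l onto floor
drop 1:k onto floor
drop 2:l onto {0:l}
drop 3:j onto {1:k}
drop 4:l onto {2:l}
ground layer = {0:l, 1:k}
drop-orders for the pieces not yet dropped (sum over which currently-grounded one goes next):
  1 to go: {3} 1  {4} 1
  2 to go: {1,3} 1  {2,4} 1  {3,4} 2
  3 to go: {0,2,4} 1  {1,3,4} 3  {2,3,4} 3
  if 0:l drops first: 6 orders
  if 1:k drops first: 4 orders
heap linearizations: 10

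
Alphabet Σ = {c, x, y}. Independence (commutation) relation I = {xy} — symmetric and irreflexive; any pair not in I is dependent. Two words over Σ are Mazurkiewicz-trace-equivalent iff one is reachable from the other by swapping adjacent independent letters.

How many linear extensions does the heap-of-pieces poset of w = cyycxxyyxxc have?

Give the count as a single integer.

drop 0:c onto floor
drop 1:y onto {0:c}
drop 2:y onto {1:y}
drop 3:c onto {2:y}
drop 4:x onto {3:c}
drop 5:x onto {4:x}
drop 6:y onto {3:c}
drop 7:y onto {6:y}
drop 8:x onto {5:x}
drop 9:x onto {8:x}
drop 10:c onto {7:y, 9:x}
ground layer = {0:c}
drop-orders for the pieces not yet dropped (sum over which currently-grounded one goes next):
  1 to go: {10} 1
  2 to go: {7,10} 1  {9,10} 1
  3 to go: {6,7,10} 1  {7,9,10} 2  {8,9,10} 1
  4 to go: {5,8,9,10} 1  {6,7,9,10} 3  {7,8,9,10} 3
  5 to go: {4,5,8,9,10} 1  {5,7,8,9,10} 4  {6,7,8,9,10} 6
  6 to go: {4,5,7,8,9,10} 5  {5,6,7,8,9,10} 10
  7 to go: {4,5,6,7,8,9,10} 15
  8 to go: {3,4,5,6,7,8,9,10} 15
  9 to go: {2,3,4,5,6,7,8,9,10} 15
  if 0:c drops first: 15 orders

15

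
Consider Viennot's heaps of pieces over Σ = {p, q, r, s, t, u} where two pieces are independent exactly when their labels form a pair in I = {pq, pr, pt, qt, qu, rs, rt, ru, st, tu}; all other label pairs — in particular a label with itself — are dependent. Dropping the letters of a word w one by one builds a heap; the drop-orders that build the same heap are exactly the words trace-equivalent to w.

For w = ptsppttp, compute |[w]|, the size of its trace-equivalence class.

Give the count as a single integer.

56

drop 0:p onto floor
drop 1:t onto floor
drop 2:s onto {0:p}
drop 3:p onto {2:s}
drop 4:p onto {3:p}
drop 5:t onto {1:t}
drop 6:t onto {5:t}
drop 7:p onto {4:p}
ground layer = {0:p, 1:t}
drop-orders for the pieces not yet dropped (sum over which currently-grounded one goes next):
  1 to go: {6} 1  {7} 1
  2 to go: {4,7} 1  {5,6} 1  {6,7} 2
  3 to go: {1,5,6} 1  {3,4,7} 1  {4,6,7} 3  {5,6,7} 3
  4 to go: {1,5,6,7} 4  {2,3,4,7} 1  {3,4,6,7} 4  {4,5,6,7} 6
  5 to go: {0,2,3,4,7} 1  {1,4,5,6,7} 10  {2,3,4,6,7} 5  {3,4,5,6,7} 10
  6 to go: {0,2,3,4,6,7} 6  {1,3,4,5,6,7} 20  {2,3,4,5,6,7} 15
  if 0:p drops first: 35 orders
  if 1:t drops first: 21 orders
heap linearizations: 56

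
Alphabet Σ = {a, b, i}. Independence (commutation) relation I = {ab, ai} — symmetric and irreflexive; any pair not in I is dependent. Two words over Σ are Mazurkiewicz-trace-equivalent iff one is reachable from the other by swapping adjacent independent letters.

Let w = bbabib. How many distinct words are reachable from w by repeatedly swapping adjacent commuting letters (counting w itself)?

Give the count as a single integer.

6

drop 0:b onto floor
drop 1:b onto {0:b}
drop 2:a onto floor
drop 3:b onto {1:b}
drop 4:i onto {3:b}
drop 5:b onto {4:i}
ground layer = {0:b, 2:a}
drop-orders for the pieces not yet dropped (sum over which currently-grounded one goes next):
  1 to go: {2} 1  {5} 1
  2 to go: {2,5} 2  {4,5} 1
  3 to go: {2,4,5} 3  {3,4,5} 1
  4 to go: {1,3,4,5} 1  {2,3,4,5} 4
  if 0:b drops first: 5 orders
  if 2:a drops first: 1 orders
heap linearizations: 6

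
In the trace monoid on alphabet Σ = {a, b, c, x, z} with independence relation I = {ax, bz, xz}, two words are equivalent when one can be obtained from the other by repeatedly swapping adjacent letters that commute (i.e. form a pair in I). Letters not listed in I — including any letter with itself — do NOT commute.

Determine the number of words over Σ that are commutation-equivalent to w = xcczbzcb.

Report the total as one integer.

3

#0=x has no predecessor
#1=c depends on [0:x]
#2=c depends on [1:c]
#3=z depends on [2:c]
#4=b depends on [2:c]
#5=z depends on [3:z]
#6=c depends on [4:b, 5:z]
#7=b depends on [6:c]
sources: [0:x]
N(rest) = Σ N(rest − s) over sources s of rest; N(one piece) = 1:
  size 1 → [7]=1
  size 2 → [6,7]=1
  size 3 → [4,6,7]=1  [5,6,7]=1
  size 4 → [3,5,6,7]=1  [4,5,6,7]=2
  size 5 → [3,4,5,6,7]=3
  size 6 → [2,3,4,5,6,7]=3
  first=0(x) contributes 3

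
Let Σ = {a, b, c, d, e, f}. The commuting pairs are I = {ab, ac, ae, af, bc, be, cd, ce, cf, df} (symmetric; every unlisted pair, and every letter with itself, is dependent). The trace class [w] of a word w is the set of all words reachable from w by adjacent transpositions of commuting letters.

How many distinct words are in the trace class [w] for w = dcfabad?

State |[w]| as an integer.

63

piece 0:d — minimal
piece 1:c — minimal
piece 2:f — minimal
piece 3:a rests on {0:d}
piece 4:b rests on {0:d, 2:f}
piece 5:a rests on {3:a}
piece 6:d rests on {4:b, 5:a}
minimal pieces: {0:d, 1:c, 2:f}
ways to finish when only these pieces remain (= sum over removing one remaining piece with nothing left below it):
  1 left: {1}→1  {6}→1
  2 left: {1,6}→2  {4,6}→1  {5,6}→1
  3 left: {1,4,6}→3  {1,5,6}→3  {2,4,6}→1  {3,5,6}→1  {4,5,6}→2
  4 left: {1,2,4,6}→4  {1,3,5,6}→4  {1,4,5,6}→8  {2,4,5,6}→3  {3,4,5,6}→3
  5 left: {0,3,4,5,6}→3  {1,2,4,5,6}→15  {1,3,4,5,6}→15  {2,3,4,5,6}→6
  placing 0:d first → 36 extensions
  placing 1:c first → 9 extensions
  placing 2:f first → 18 extensions
total linear extensions = 63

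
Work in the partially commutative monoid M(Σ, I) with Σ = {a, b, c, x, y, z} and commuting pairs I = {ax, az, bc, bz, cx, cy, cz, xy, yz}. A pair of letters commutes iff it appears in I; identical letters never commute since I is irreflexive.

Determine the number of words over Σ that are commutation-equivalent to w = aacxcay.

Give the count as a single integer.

7

piece 0:a — minimal
piece 1:a rests on {0:a}
piece 2:c rests on {1:a}
piece 3:x — minimal
piece 4:c rests on {2:c}
piece 5:a rests on {4:c}
piece 6:y rests on {5:a}
minimal pieces: {0:a, 3:x}
ways to finish when only these pieces remain (= sum over removing one remaining piece with nothing left below it):
  1 left: {3}→1  {6}→1
  2 left: {3,6}→2  {5,6}→1
  3 left: {3,5,6}→3  {4,5,6}→1
  4 left: {2,4,5,6}→1  {3,4,5,6}→4
  5 left: {1,2,4,5,6}→1  {2,3,4,5,6}→5
  placing 0:a first → 6 extensions
  placing 3:x first → 1 extensions
total linear extensions = 7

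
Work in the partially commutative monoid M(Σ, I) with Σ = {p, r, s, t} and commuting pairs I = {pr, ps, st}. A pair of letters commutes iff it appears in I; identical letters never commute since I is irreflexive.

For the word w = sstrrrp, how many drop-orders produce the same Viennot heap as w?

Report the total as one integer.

15

0(s) covers ∅
1(s) covers 0:s
2(t) covers ∅
3(r) covers 1:s, 2:t
4(r) covers 3:r
5(r) covers 4:r
6(p) covers 2:t
floor of heap: 0:s, 2:t
completions by unplaced set U, small U first (add the entries for U minus each lowest piece of U):
  |U|=1: {5}:1  {6}:1
  |U|=2: {4,5}:1  {5,6}:2
  |U|=3: {3,4,5}:1  {4,5,6}:3
  |U|=4: {1,3,4,5}:1  {3,4,5,6}:4
  |U|=5: {0,1,3,4,5}:1  {1,3,4,5,6}:5  {2,3,4,5,6}:4
  start at 0(s): 9
  start at 2(t): 6
sum over floor = 15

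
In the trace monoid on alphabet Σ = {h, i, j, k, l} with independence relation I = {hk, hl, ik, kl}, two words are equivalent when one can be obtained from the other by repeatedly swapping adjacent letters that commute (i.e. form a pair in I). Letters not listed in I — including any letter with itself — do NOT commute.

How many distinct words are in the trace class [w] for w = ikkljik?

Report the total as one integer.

12

piece 0:i — minimal
piece 1:k — minimal
piece 2:k rests on {1:k}
piece 3:l rests on {0:i}
piece 4:j rests on {2:k, 3:l}
piece 5:i rests on {4:j}
piece 6:k rests on {4:j}
minimal pieces: {0:i, 1:k}
ways to finish when only these pieces remain (= sum over removing one remaining piece with nothing left below it):
  1 left: {5}→1  {6}→1
  2 left: {5,6}→2
  3 left: {4,5,6}→2
  4 left: {2,4,5,6}→2  {3,4,5,6}→2
  5 left: {0,3,4,5,6}→2  {1,2,4,5,6}→2  {2,3,4,5,6}→4
  placing 0:i first → 6 extensions
  placing 1:k first → 6 extensions
total linear extensions = 12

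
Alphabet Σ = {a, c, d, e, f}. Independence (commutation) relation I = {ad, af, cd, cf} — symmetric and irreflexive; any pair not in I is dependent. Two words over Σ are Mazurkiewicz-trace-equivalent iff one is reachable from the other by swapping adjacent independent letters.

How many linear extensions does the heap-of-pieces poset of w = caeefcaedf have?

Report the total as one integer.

3

piece 0:c — minimal
piece 1:a rests on {0:c}
piece 2:e rests on {1:a}
piece 3:e rests on {2:e}
piece 4:f rests on {3:e}
piece 5:c rests on {3:e}
piece 6:a rests on {5:c}
piece 7:e rests on {4:f, 6:a}
piece 8:d rests on {7:e}
piece 9:f rests on {8:d}
minimal pieces: {0:c}
ways to finish when only these pieces remain (= sum over removing one remaining piece with nothing left below it):
  1 left: {9}→1
  2 left: {8,9}→1
  3 left: {7,8,9}→1
  4 left: {4,7,8,9}→1  {6,7,8,9}→1
  5 left: {4,6,7,8,9}→2  {5,6,7,8,9}→1
  6 left: {4,5,6,7,8,9}→3
  7 left: {3,4,5,6,7,8,9}→3
  8 left: {2,3,4,5,6,7,8,9}→3
  placing 0:c first → 3 extensions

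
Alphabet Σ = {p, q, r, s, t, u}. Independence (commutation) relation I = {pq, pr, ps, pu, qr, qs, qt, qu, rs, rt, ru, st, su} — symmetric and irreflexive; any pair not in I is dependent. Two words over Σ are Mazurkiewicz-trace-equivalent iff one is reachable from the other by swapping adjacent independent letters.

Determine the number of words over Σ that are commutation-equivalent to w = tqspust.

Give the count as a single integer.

#0=t has no predecessor
#1=q has no predecessor
#2=s has no predecessor
#3=p depends on [0:t]
#4=u depends on [0:t]
#5=s depends on [2:s]
#6=t depends on [3:p, 4:u]
sources: [0:t, 1:q, 2:s]
N(rest) = Σ N(rest − s) over sources s of rest; N(one piece) = 1:
  size 1 → [1]=1  [5]=1  [6]=1
  size 2 → [1,5]=2  [1,6]=2  [2,5]=1  [3,6]=1  [4,6]=1  [5,6]=2
  size 3 → [1,2,5]=3  [1,3,6]=3  [1,4,6]=3  [1,5,6]=6  [2,5,6]=3  [3,4,6]=2  [3,5,6]=3  [4,5,6]=3
  size 4 → [0,3,4,6]=2  [1,2,5,6]=12  [1,3,4,6]=8  [1,3,5,6]=12  [1,4,5,6]=12  [2,3,5,6]=6  [2,4,5,6]=6  [3,4,5,6]=8
  size 5 → [0,1,3,4,6]=10  [0,3,4,5,6]=10  [1,2,3,5,6]=30  [1,2,4,5,6]=30  [1,3,4,5,6]=40  [2,3,4,5,6]=20
  first=0(t) contributes 120
  first=1(q) contributes 30
  first=2(s) contributes 60
|[w]| = 210

210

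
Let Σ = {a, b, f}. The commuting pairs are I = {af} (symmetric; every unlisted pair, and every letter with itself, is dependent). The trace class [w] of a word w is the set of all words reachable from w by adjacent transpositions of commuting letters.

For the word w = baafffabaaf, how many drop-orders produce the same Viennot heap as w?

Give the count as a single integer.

60

drop 0:b onto floor
drop 1:a onto {0:b}
drop 2:a onto {1:a}
drop 3:f onto {0:b}
drop 4:f onto {3:f}
drop 5:f onto {4:f}
drop 6:a onto {2:a}
drop 7:b onto {5:f, 6:a}
drop 8:a onto {7:b}
drop 9:a onto {8:a}
drop 10:f onto {7:b}
ground layer = {0:b}
drop-orders for the pieces not yet dropped (sum over which currently-grounded one goes next):
  1 to go: {9} 1  {10} 1
  2 to go: {8,9} 1  {9,10} 2
  3 to go: {8,9,10} 3
  4 to go: {7,8,9,10} 3
  5 to go: {5,7,8,9,10} 3  {6,7,8,9,10} 3
  6 to go: {2,6,7,8,9,10} 3  {4,5,7,8,9,10} 3  {5,6,7,8,9,10} 6
  7 to go: {1,2,6,7,8,9,10} 3  {2,5,6,7,8,9,10} 9  {3,4,5,7,8,9,10} 3  {4,5,6,7,8,9,10} 9
  8 to go: {1,2,5,6,7,8,9,10} 12  {2,4,5,6,7,8,9,10} 18  {3,4,5,6,7,8,9,10} 12
  9 to go: {1,2,4,5,6,7,8,9,10} 30  {2,3,4,5,6,7,8,9,10} 30
  if 0:b drops first: 60 orders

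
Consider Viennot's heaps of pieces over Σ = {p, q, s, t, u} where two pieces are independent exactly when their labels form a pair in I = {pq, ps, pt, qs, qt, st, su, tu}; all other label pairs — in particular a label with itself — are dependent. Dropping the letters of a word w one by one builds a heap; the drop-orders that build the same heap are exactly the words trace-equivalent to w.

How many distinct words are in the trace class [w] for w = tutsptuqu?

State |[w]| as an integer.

504

piece 0:t — minimal
piece 1:u — minimal
piece 2:t rests on {0:t}
piece 3:s — minimal
piece 4:p rests on {1:u}
piece 5:t rests on {2:t}
piece 6:u rests on {4:p}
piece 7:q rests on {6:u}
piece 8:u rests on {7:q}
minimal pieces: {0:t, 1:u, 3:s}
ways to finish when only these pieces remain (= sum over removing one remaining piece with nothing left below it):
  1 left: {3}→1  {5}→1  {8}→1
  2 left: {2,5}→1  {3,5}→2  {3,8}→2  {5,8}→2  {7,8}→1
  3 left: {0,2,5}→1  {2,3,5}→3  {2,5,8}→3  {3,5,8}→6  {3,7,8}→3  {5,7,8}→3  {6,7,8}→1
  4 left: {0,2,3,5}→4  {0,2,5,8}→4  {2,3,5,8}→12  {2,5,7,8}→6  {3,5,7,8}→12  {3,6,7,8}→4  {4,6,7,8}→1  {5,6,7,8}→4
  5 left: {0,2,3,5,8}→20  {0,2,5,7,8}→10  {1,4,6,7,8}→1  {2,3,5,7,8}→30  {2,5,6,7,8}→10  {3,4,6,7,8}→5  {3,5,6,7,8}→20  {4,5,6,7,8}→5
  6 left: {0,2,3,5,7,8}→60  {0,2,5,6,7,8}→20  {1,3,4,6,7,8}→6  {1,4,5,6,7,8}→6  {2,3,5,6,7,8}→60  {2,4,5,6,7,8}→15  {3,4,5,6,7,8}→30
  7 left: {0,2,3,5,6,7,8}→140  {0,2,4,5,6,7,8}→35  {1,2,4,5,6,7,8}→21  {1,3,4,5,6,7,8}→42  {2,3,4,5,6,7,8}→105
  placing 0:t first → 168 extensions
  placing 1:u first → 280 extensions
  placing 3:s first → 56 extensions
total linear extensions = 504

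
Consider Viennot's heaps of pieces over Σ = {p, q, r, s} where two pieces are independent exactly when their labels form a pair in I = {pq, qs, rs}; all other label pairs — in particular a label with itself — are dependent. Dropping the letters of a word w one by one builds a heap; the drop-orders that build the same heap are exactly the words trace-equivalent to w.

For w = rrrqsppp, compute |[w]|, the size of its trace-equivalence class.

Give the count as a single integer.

17

piece 0:r — minimal
piece 1:r rests on {0:r}
piece 2:r rests on {1:r}
piece 3:q rests on {2:r}
piece 4:s — minimal
piece 5:p rests on {2:r, 4:s}
piece 6:p rests on {5:p}
piece 7:p rests on {6:p}
minimal pieces: {0:r, 4:s}
ways to finish when only these pieces remain (= sum over removing one remaining piece with nothing left below it):
  1 left: {3}→1  {7}→1
  2 left: {3,7}→2  {6,7}→1
  3 left: {3,6,7}→3  {5,6,7}→1
  4 left: {3,5,6,7}→4  {4,5,6,7}→1
  5 left: {2,3,5,6,7}→4  {3,4,5,6,7}→5
  6 left: {1,2,3,5,6,7}→4  {2,3,4,5,6,7}→9
  placing 0:r first → 13 extensions
  placing 4:s first → 4 extensions
total linear extensions = 17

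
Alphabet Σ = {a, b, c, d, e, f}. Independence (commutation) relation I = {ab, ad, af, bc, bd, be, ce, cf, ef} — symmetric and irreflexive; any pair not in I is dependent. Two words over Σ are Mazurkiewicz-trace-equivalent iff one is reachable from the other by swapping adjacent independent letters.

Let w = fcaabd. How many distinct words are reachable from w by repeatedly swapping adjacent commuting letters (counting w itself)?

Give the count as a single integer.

drop 0:f onto floor
drop 1:c onto floor
drop 2:a onto {1:c}
drop 3:a onto {2:a}
drop 4:b onto {0:f}
drop 5:d onto {0:f, 1:c}
ground layer = {0:f, 1:c}
drop-orders for the pieces not yet dropped (sum over which currently-grounded one goes next):
  1 to go: {3} 1  {4} 1  {5} 1
  2 to go: {2,3} 1  {3,4} 2  {3,5} 2  {4,5} 2
  3 to go: {0,4,5} 2  {2,3,4} 3  {2,3,5} 3  {3,4,5} 6
  4 to go: {0,3,4,5} 8  {1,2,3,5} 3  {2,3,4,5} 12
  if 0:f drops first: 15 orders
  if 1:c drops first: 20 orders
heap linearizations: 35

35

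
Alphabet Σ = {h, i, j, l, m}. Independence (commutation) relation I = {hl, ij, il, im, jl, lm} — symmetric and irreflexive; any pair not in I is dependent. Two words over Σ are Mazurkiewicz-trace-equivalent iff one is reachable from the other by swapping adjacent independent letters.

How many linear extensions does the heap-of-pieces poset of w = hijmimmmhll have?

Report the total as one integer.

drop 0:h onto floor
drop 1:i onto {0:h}
drop 2:j onto {0:h}
drop 3:m onto {2:j}
drop 4:i onto {1:i}
drop 5:m onto {3:m}
drop 6:m onto {5:m}
drop 7:m onto {6:m}
drop 8:h onto {4:i, 7:m}
drop 9:l onto floor
drop 10:l onto {9:l}
ground layer = {0:h, 9:l}
drop-orders for the pieces not yet dropped (sum over which currently-grounded one goes next):
  1 to go: {8} 1  {10} 1
  2 to go: {4,8} 1  {7,8} 1  {8,10} 2  {9,10} 1
  3 to go: {1,4,8} 1  {4,7,8} 2  {4,8,10} 3  {6,7,8} 1  {7,8,10} 3  {8,9,10} 3
  4 to go: {1,4,7,8} 3  {1,4,8,10} 4  {4,6,7,8} 3  {4,7,8,10} 8  {4,8,9,10} 6  {5,6,7,8} 1  {6,7,8,10} 4  {7,8,9,10} 6
  5 to go: {1,4,6,7,8} 6  {1,4,7,8,10} 15  {1,4,8,9,10} 10  {3,5,6,7,8} 1  {4,5,6,7,8} 4  {4,6,7,8,10} 15  {4,7,8,9,10} 20  {5,6,7,8,10} 5  {6,7,8,9,10} 10
  6 to go: {1,4,5,6,7,8} 10  {1,4,6,7,8,10} 36  {1,4,7,8,9,10} 45  {2,3,5,6,7,8} 1  {3,4,5,6,7,8} 5  {3,5,6,7,8,10} 6  {4,5,6,7,8,10} 24  {4,6,7,8,9,10} 45  {5,6,7,8,9,10} 15
  7 to go: {1,3,4,5,6,7,8} 15  {1,4,5,6,7,8,10} 70  {1,4,6,7,8,9,10} 126  {2,3,4,5,6,7,8} 6  {2,3,5,6,7,8,10} 7  {3,4,5,6,7,8,10} 35  {3,5,6,7,8,9,10} 21  {4,5,6,7,8,9,10} 84
  8 to go: {1,2,3,4,5,6,7,8} 21  {1,3,4,5,6,7,8,10} 120  {1,4,5,6,7,8,9,10} 280  {2,3,4,5,6,7,8,10} 48  {2,3,5,6,7,8,9,10} 28  {3,4,5,6,7,8,9,10} 140
  9 to go: {0,1,2,3,4,5,6,7,8} 21  {1,2,3,4,5,6,7,8,10} 189  {1,3,4,5,6,7,8,9,10} 540  {2,3,4,5,6,7,8,9,10} 216
  if 0:h drops first: 945 orders
  if 9:l drops first: 210 orders
heap linearizations: 1155

1155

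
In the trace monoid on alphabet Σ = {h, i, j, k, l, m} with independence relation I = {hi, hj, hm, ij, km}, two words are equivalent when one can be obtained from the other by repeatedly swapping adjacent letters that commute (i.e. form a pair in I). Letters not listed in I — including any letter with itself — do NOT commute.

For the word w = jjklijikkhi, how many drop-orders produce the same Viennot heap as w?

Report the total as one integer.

piece 0:j — minimal
piece 1:j rests on {0:j}
piece 2:k rests on {1:j}
piece 3:l rests on {2:k}
piece 4:i rests on {3:l}
piece 5:j rests on {3:l}
piece 6:i rests on {4:i}
piece 7:k rests on {5:j, 6:i}
piece 8:k rests on {7:k}
piece 9:h rests on {8:k}
piece 10:i rests on {8:k}
minimal pieces: {0:j}
ways to finish when only these pieces remain (= sum over removing one remaining piece with nothing left below it):
  1 left: {9}→1  {10}→1
  2 left: {9,10}→2
  3 left: {8,9,10}→2
  4 left: {7,8,9,10}→2
  5 left: {5,7,8,9,10}→2  {6,7,8,9,10}→2
  6 left: {4,6,7,8,9,10}→2  {5,6,7,8,9,10}→4
  7 left: {4,5,6,7,8,9,10}→6
  8 left: {3,4,5,6,7,8,9,10}→6
  9 left: {2,3,4,5,6,7,8,9,10}→6
  placing 0:j first → 6 extensions

6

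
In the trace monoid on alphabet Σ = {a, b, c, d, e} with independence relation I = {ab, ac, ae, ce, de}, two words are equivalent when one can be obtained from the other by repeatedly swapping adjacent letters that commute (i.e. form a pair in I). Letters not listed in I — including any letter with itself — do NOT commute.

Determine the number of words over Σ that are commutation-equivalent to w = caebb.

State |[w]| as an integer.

10

#0=c has no predecessor
#1=a has no predecessor
#2=e has no predecessor
#3=b depends on [0:c, 2:e]
#4=b depends on [3:b]
sources: [0:c, 1:a, 2:e]
N(rest) = Σ N(rest − s) over sources s of rest; N(one piece) = 1:
  size 1 → [1]=1  [4]=1
  size 2 → [1,4]=2  [3,4]=1
  size 3 → [0,3,4]=1  [1,3,4]=3  [2,3,4]=1
  first=0(c) contributes 4
  first=1(a) contributes 2
  first=2(e) contributes 4
|[w]| = 10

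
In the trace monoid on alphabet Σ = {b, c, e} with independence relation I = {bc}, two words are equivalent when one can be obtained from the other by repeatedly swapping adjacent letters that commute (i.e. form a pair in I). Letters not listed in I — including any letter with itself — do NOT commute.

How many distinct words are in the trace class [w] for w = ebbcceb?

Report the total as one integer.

6

#0=e has no predecessor
#1=b depends on [0:e]
#2=b depends on [1:b]
#3=c depends on [0:e]
#4=c depends on [3:c]
#5=e depends on [2:b, 4:c]
#6=b depends on [5:e]
sources: [0:e]
N(rest) = Σ N(rest − s) over sources s of rest; N(one piece) = 1:
  size 1 → [6]=1
  size 2 → [5,6]=1
  size 3 → [2,5,6]=1  [4,5,6]=1
  size 4 → [1,2,5,6]=1  [2,4,5,6]=2  [3,4,5,6]=1
  size 5 → [1,2,4,5,6]=3  [2,3,4,5,6]=3
  first=0(e) contributes 6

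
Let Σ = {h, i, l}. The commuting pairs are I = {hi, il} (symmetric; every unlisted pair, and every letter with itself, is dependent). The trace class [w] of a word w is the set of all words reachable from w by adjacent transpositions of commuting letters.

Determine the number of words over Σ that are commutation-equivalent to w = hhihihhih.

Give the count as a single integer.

84

#0=h has no predecessor
#1=h depends on [0:h]
#2=i has no predecessor
#3=h depends on [1:h]
#4=i depends on [2:i]
#5=h depends on [3:h]
#6=h depends on [5:h]
#7=i depends on [4:i]
#8=h depends on [6:h]
sources: [0:h, 2:i]
N(rest) = Σ N(rest − s) over sources s of rest; N(one piece) = 1:
  size 1 → [7]=1  [8]=1
  size 2 → [4,7]=1  [6,8]=1  [7,8]=2
  size 3 → [2,4,7]=1  [4,7,8]=3  [5,6,8]=1  [6,7,8]=3
  size 4 → [2,4,7,8]=4  [3,5,6,8]=1  [4,6,7,8]=6  [5,6,7,8]=4
  size 5 → [1,3,5,6,8]=1  [2,4,6,7,8]=10  [3,5,6,7,8]=5  [4,5,6,7,8]=10
  size 6 → [0,1,3,5,6,8]=1  [1,3,5,6,7,8]=6  [2,4,5,6,7,8]=20  [3,4,5,6,7,8]=15
  size 7 → [0,1,3,5,6,7,8]=7  [1,3,4,5,6,7,8]=21  [2,3,4,5,6,7,8]=35
  first=0(h) contributes 56
  first=2(i) contributes 28
|[w]| = 84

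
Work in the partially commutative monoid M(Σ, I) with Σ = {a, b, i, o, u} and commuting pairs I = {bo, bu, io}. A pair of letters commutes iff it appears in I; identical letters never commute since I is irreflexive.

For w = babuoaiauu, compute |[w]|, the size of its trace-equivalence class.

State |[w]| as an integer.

drop 0:b onto floor
drop 1:a onto {0:b}
drop 2:b onto {1:a}
drop 3:u onto {1:a}
drop 4:o onto {3:u}
drop 5:a onto {2:b, 4:o}
drop 6:i onto {5:a}
drop 7:a onto {6:i}
drop 8:u onto {7:a}
drop 9:u onto {8:u}
ground layer = {0:b}
drop-orders for the pieces not yet dropped (sum over which currently-grounded one goes next):
  1 to go: {9} 1
  2 to go: {8,9} 1
  3 to go: {7,8,9} 1
  4 to go: {6,7,8,9} 1
  5 to go: {5,6,7,8,9} 1
  6 to go: {2,5,6,7,8,9} 1  {4,5,6,7,8,9} 1
  7 to go: {2,4,5,6,7,8,9} 2  {3,4,5,6,7,8,9} 1
  8 to go: {2,3,4,5,6,7,8,9} 3
  if 0:b drops first: 3 orders

3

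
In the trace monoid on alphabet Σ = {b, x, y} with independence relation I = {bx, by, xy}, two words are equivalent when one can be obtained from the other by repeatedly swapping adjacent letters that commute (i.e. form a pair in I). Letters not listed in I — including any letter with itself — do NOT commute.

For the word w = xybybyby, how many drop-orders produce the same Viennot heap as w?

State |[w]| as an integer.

drop 0:x onto floor
drop 1:y onto floor
drop 2:b onto floor
drop 3:y onto {1:y}
drop 4:b onto {2:b}
drop 5:y onto {3:y}
drop 6:b onto {4:b}
drop 7:y onto {5:y}
ground layer = {0:x, 1:y, 2:b}
drop-orders for the pieces not yet dropped (sum over which currently-grounded one goes next):
  1 to go: {0} 1  {6} 1  {7} 1
  2 to go: {0,6} 2  {0,7} 2  {4,6} 1  {5,7} 1  {6,7} 2
  3 to go: {0,4,6} 3  {0,5,7} 3  {0,6,7} 6  {2,4,6} 1  {3,5,7} 1  {4,6,7} 3  {5,6,7} 3
  4 to go: {0,2,4,6} 4  {0,3,5,7} 4  {0,4,6,7} 12  {0,5,6,7} 12  {1,3,5,7} 1  {2,4,6,7} 4  {3,5,6,7} 4  {4,5,6,7} 6
  5 to go: {0,1,3,5,7} 5  {0,2,4,6,7} 20  {0,3,5,6,7} 20  {0,4,5,6,7} 30  {1,3,5,6,7} 5  {2,4,5,6,7} 10  {3,4,5,6,7} 10
  6 to go: {0,1,3,5,6,7} 30  {0,2,4,5,6,7} 60  {0,3,4,5,6,7} 60  {1,3,4,5,6,7} 15  {2,3,4,5,6,7} 20
  if 0:x drops first: 35 orders
  if 1:y drops first: 140 orders
  if 2:b drops first: 105 orders
heap linearizations: 280

280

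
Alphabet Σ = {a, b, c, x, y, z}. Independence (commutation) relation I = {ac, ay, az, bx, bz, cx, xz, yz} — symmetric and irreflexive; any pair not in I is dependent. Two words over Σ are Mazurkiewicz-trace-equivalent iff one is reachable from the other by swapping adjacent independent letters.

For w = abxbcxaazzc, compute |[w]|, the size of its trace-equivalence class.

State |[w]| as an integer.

drop 0:a onto floor
drop 1:b onto {0:a}
drop 2:x onto {0:a}
drop 3:b onto {1:b}
drop 4:c onto {3:b}
drop 5:x onto {2:x}
drop 6:a onto {3:b, 5:x}
drop 7:a onto {6:a}
drop 8:z onto {4:c}
drop 9:z onto {8:z}
drop 10:c onto {9:z}
ground layer = {0:a}
drop-orders for the pieces not yet dropped (sum over which currently-grounded one goes next):
  1 to go: {7} 1  {10} 1
  2 to go: {6,7} 1  {7,10} 2  {9,10} 1
  3 to go: {5,6,7} 1  {6,7,10} 3  {7,9,10} 3  {8,9,10} 1
  4 to go: {2,5,6,7} 1  {4,8,9,10} 1  {5,6,7,10} 4  {6,7,9,10} 6  {7,8,9,10} 4
  5 to go: {2,5,6,7,10} 5  {4,7,8,9,10} 5  {5,6,7,9,10} 10  {6,7,8,9,10} 10
  6 to go: {2,5,6,7,9,10} 15  {4,6,7,8,9,10} 15  {5,6,7,8,9,10} 20
  7 to go: {2,5,6,7,8,9,10} 35  {3,4,6,7,8,9,10} 15  {4,5,6,7,8,9,10} 35
  8 to go: {1,3,4,6,7,8,9,10} 15  {2,4,5,6,7,8,9,10} 70  {3,4,5,6,7,8,9,10} 50
  9 to go: {1,3,4,5,6,7,8,9,10} 65  {2,3,4,5,6,7,8,9,10} 120
  if 0:a drops first: 185 orders

185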